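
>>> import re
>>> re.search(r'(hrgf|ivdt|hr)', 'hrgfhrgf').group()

'hrgf'

Alternation isn't longest-match — the leftmost alternative that fits at this position is chosen.
Unlike `match`, `search` isn't anchored — it looks for the pattern anywhere in the string.
The match spans [0:4] → 'hrgf'.
Captured: group 1 = 'hrgf'.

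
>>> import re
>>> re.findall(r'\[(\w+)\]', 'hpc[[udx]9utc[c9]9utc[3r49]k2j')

With a single group, `findall` returns only what that group captured — 3 items.

['udx', 'c9', '3r49']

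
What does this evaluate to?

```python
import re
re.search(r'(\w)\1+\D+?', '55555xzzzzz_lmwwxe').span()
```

(0, 6)

A backreference is literal: `\1` must see the identical characters the first group matched.
`re.search` scans for the first position where the pattern succeeds.
The match spans [0:6] → '55555x'.
Captured: group 1 = '5'.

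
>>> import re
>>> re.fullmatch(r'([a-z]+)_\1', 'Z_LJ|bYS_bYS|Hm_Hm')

`re.fullmatch` is like wrapping the pattern in `^…$` (in single-line mode).
Here the pattern can't cover the whole string, so the call returns None.

None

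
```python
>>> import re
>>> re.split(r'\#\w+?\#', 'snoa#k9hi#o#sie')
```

['snoa', 'o#sie']

Matches to split on: at [4:10] → '#k9hi#'.
Splitting on the pattern gives 2 pieces.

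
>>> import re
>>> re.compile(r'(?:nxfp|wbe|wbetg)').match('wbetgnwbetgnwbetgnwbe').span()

`|` is ordered: at each position the engine commits to the first alternative that works.
`re.match` won't scan ahead — the pattern has to work from the very first character.
The match spans [0:3] → 'wbe'.

(0, 3)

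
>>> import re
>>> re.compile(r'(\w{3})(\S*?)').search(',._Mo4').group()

Pattern: exactly 3 of a word character (captured); then zero or more of a non-whitespace character (lazy) (captured).
Because the quantifier is non-greedy, it stops expanding at the earliest point where the rest of the pattern can succeed.
`search` walks the string left to right and returns the first match it finds.
The match spans [2:5] → '_Mo'.
Captured: group 1 = '_Mo', group 2 = ''.

'_Mo'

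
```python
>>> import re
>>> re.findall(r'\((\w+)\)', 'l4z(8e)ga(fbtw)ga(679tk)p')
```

['8e', 'fbtw', '679tk']

One capturing group, so `findall` returns just the captured substring from each match — 3 in all.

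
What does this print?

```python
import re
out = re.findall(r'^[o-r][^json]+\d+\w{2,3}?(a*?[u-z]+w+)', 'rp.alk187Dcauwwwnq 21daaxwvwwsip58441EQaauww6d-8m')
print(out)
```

['auwww']

This matches anchored at the start of the string; then a character in [o-r]; then one or more of any character except [json], then one or more of a digit, then 2 to 3 of a word character (lazy); then zero or more of the literal 'a' (lazy), then one or more of a character in [u-z], then one or more of a literal 'w' (captured).
Lazy quantifiers expand one character at a time until the remainder of the pattern can match.
Walking the string: at [0:16] match 'rp.alk187Dcauwww', group 1 = 'auwww'.
`findall` collects group 1 from the one match (1 total).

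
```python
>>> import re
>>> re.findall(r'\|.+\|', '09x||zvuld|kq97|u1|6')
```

['||zvuld|kq97|u1|']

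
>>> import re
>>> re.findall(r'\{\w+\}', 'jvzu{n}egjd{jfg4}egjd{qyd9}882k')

Scanning left to right: at [4:7] → '{n}'; at [11:17] → '{jfg4}'; at [21:27] → '{qyd9}'.
`findall` yields the raw match text (3 of them) because the pattern has no groups.

['{n}', '{jfg4}', '{qyd9}']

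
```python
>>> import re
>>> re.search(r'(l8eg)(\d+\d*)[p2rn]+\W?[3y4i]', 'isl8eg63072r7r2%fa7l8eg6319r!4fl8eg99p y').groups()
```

('l8eg', '6319')

The match spans [19:30] → 'l8eg6319r!4'.
Captured: group 1 = 'l8eg', group 2 = '6319'.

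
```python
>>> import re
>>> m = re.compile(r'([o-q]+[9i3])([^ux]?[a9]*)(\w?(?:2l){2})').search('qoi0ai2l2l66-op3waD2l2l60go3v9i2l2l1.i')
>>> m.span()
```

The match spans [0:10] → 'qoi0ai2l2l'.

(0, 10)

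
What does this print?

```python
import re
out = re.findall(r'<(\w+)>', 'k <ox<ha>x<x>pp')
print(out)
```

Scanning left to right: at [5:9] match '<ha>', group 1 = 'ha'; at [10:13] match '<x>', group 1 = 'x'.
One capturing group, so `findall` returns just the captured substring from each match — 2 in all.

['ha', 'x']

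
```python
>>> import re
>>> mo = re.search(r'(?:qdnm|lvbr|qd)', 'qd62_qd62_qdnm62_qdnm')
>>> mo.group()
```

The match spans [0:2] → 'qd'.

'qd'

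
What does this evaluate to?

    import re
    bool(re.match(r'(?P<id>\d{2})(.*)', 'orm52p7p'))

False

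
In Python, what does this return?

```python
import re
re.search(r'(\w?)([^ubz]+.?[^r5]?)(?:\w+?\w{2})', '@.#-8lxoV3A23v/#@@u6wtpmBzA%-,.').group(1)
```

''

This matches optionally a word character (captured); then one or more of any character except [ubz], then optionally any character, then optionally any character except [r5] (captured); then one or more of a word character (lazy), then exactly 2 of a word character (non-capturing group).
A `+?`/`*?`/`{m,n}?` starts at its minimum and grows only as far as needed for what follows to match.
Unlike `match`, `search` isn't anchored — it looks for the pattern anywhere in the string.
The match spans [0:23] → '@.#-8lxoV3A23v/#@@u6wtp'.
Captured: group 1 = '', group 2 = '@.#-8lxoV3A23v/#@@u6'.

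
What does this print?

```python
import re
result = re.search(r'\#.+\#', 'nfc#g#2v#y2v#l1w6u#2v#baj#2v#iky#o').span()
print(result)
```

The match spans [3:33] → '#g#2v#y2v#l1w6u#2v#baj#2v#iky#'.

(3, 33)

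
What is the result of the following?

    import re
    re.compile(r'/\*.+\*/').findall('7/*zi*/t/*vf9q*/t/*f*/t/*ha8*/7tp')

Matches: at [1:30] → '/*zi*/t/*vf9q*/t/*f*/t/*ha8*/'.
No capturing groups, so `findall` returns the 1 full match string.

['/*zi*/t/*vf9q*/t/*f*/t/*ha8*/']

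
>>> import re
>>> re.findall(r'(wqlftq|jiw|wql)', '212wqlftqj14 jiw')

The regex engine tests alternatives in the order written; an earlier branch that matches wins even if a later one would match more.
With a single group, `findall` returns only what that group captured — 2 items.

['wqlftq', 'jiw']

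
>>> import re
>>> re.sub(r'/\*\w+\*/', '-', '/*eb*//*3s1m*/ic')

Every occurrence is swapped for '-'.

'--ic'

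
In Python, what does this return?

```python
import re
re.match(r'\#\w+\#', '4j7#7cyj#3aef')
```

With `match`, the pattern is implicitly anchored at the beginning.
Here position 0 doesn't satisfy it, so the call returns None.

None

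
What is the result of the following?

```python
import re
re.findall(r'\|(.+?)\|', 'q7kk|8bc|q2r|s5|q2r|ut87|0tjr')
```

The `?` after the quantifier makes it lazy — it takes as little as possible before letting the rest of the pattern try.
Scanning left to right: at [4:9] match '|8bc|', group 1 = '8bc'; at [12:16] match '|s5|', group 1 = 's5'; at [19:25] match '|ut87|', group 1 = 'ut87'.
With a single group, `findall` returns only what that group captured — 3 items.

['8bc', 's5', 'ut87']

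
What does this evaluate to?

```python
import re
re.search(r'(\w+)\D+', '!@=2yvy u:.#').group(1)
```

Pattern: one or more of a word character (captured); then one or more of a non-digit.
Unlike `match`, `search` isn't anchored — it looks for the pattern anywhere in the string.
The match spans [3:12] → '2yvy u:.#'.
Captured: group 1 = '2yvy'.

'2yvy'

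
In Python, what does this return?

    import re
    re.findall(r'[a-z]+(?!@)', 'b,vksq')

['b', 'vksq']

`(?!…)`/`(?<!…)` only lets a position through if the neighbouring text does NOT match; no characters are consumed.
Matches: at [0:1] → 'b'; at [2:6] → 'vksq'.
Since nothing is captured, `findall` lists the 2 matched substrings directly.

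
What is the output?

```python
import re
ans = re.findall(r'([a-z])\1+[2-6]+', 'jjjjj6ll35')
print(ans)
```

The backreference `\1` re-matches whatever the first group consumed, character for character.
With a single group, `findall` returns only what that group captured — 2 items.

['j', 'l']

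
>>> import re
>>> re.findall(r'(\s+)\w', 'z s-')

[' ']

Pattern: one or more of whitespace (captured); then a word character.
Scanning left to right: at [1:3] match ' s', group 1 = ' '.
Because there's exactly one group, `findall` drops the full match and keeps group 1 from the one hit.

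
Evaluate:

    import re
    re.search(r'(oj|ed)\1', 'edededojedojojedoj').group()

'eded'

A backreference is literal: `\1` must see the identical characters the first group matched.
The match spans [0:4] → 'eded'.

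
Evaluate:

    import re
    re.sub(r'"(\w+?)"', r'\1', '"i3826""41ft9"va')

Matches: at [0:7] → '"i3826"'; at [7:14] → '"41ft9"'.
`\1` in the replacement pulls in group 1's text for each match.

'i382641ft9va'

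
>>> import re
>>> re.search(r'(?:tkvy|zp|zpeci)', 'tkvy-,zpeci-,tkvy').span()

`re.search` tries every starting position until one works.
The match spans [0:4] → 'tkvy'.

(0, 4)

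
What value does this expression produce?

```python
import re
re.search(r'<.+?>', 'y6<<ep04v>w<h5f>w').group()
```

'<<ep04v>'

The match spans [2:10] → '<<ep04v>'.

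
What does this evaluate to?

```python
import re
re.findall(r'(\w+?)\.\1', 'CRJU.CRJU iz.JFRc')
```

`\1` has to match the exact text group 1 already captured.
Walking the string: at [0:9] match 'CRJU.CRJU', group 1 = 'CRJU'.
`findall` collects group 1 from the one match (1 total).

['CRJU']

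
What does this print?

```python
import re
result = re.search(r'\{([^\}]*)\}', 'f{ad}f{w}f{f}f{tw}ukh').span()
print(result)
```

The match spans [1:5] → '{ad}'.

(1, 5)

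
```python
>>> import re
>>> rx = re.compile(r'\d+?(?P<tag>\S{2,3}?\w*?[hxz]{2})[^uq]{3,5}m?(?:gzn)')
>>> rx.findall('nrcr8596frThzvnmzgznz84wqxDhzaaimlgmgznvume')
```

Because there's exactly one group, `findall` drops the full match and keeps group 1 from the one hit.

['596frThz']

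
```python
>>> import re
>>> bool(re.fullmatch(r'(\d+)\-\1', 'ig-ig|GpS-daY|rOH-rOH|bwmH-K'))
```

`fullmatch` succeeds only if the pattern covers the string from start to end.
Here there's no way to consume every character, so the call returns None, and `bool(None)` is False.

False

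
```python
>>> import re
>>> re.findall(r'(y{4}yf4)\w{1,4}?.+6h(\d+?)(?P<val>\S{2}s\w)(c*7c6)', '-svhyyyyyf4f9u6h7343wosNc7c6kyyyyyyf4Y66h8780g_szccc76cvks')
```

[('yyyyyf4', '7343', 'wosN', 'c7c6')]

The pattern matches exactly 4 of the literal 'y', then the literal 'yf4' (captured); then 1 to 4 of a word character (lazy), then one or more of any character, then the literal '6h'; then one or more of a digit (lazy) (captured); then exactly 2 of a non-whitespace character, then a literal 's', then a word character (captured as 'val'); then zero or more of a literal 'c', then the literal '7c6' (captured).
Walking the string: at [4:28] match 'yyyyyf4f9u6h7343wosNc7c6', groups = ('yyyyyf4', '7343', 'wosN', 'c7c6').
`findall` packs the 4 group values into a tuple for every match.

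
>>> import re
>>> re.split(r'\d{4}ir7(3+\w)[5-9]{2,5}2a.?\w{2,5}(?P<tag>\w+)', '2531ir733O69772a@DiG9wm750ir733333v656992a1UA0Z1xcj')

With a capturing group present, the delimiter's captured portion is kept in the result list.

['', '33O', 'm750ir733333v656992a1UA0Z1xcj', '']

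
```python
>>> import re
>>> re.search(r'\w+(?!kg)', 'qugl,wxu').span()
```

The negative lookahead/lookbehind blocks any match where the forbidden context is present.
The match spans [0:4] → 'qugl'.

(0, 4)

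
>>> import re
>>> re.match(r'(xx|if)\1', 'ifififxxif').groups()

The match spans [0:4] → 'ifif'.
Captured: group 1 = 'if'.

('if',)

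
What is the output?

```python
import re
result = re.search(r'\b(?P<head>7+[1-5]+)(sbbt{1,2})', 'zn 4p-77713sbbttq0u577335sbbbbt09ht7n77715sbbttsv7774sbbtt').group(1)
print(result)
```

Pattern: a word boundary (`\b`, zero-width); then one or more of the literal '7', then one or more of a character in [1-5] (captured as 'head'); then the literal 'sbb', then 1 to 2 of the literal 't' (captured).
`re.search` scans for the first position where the pattern succeeds.
The match spans [6:16] → '77713sbbtt'.
Captured: group 1 = '77713', group 2 = 'sbbtt'.

77713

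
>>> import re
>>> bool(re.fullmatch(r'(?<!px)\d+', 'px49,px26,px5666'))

The negative lookaround is zero-width — it rules out positions where the adjacent text would match, without consuming anything.
`re.fullmatch` requires the pattern to consume the entire string.
Here there's no way to consume every character, so the call returns None, and `bool(None)` is False.

False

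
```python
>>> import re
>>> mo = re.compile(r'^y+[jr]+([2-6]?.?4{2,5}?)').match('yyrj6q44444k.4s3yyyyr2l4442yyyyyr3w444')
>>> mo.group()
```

'yyrj6q44'

This matches anchored at the start of the string; then one or more of the literal 'y', then one or more of one of [jr]; then optionally a character in [2-6], then optionally any character, then 2 to 5 of a literal '4' (lazy) (captured).
Lazy quantifiers expand one character at a time until the remainder of the pattern can match.
`match` is anchored at position 0; if the pattern doesn't fit there, it returns None.
The match spans [0:8] → 'yyrj6q44'.
Captured: group 1 = '6q44'.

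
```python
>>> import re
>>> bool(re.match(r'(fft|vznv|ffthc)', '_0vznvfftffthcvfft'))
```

With `match`, the pattern is implicitly anchored at the beginning.
Here the pattern fails at index 0, so the call returns None, and `bool(None)` is False.

False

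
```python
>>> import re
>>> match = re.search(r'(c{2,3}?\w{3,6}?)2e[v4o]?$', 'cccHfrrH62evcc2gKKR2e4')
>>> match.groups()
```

('cc2gKKR',)

This matches 2 to 3 of the literal 'c' (lazy), then 3 to 6 of a word character (lazy) (captured); then the literal '2e', then optionally one of [v4o]; then anchored at the end.
`re.search` scans for the first position where the pattern succeeds.
The match spans [12:22] → 'cc2gKKR2e4'.
Captured: group 1 = 'cc2gKKR'.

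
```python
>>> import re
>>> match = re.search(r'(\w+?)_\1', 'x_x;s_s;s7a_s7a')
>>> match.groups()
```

('x',)

`\1` has to match the exact text group 1 already captured.
Unlike `match`, `search` isn't anchored — it looks for the pattern anywhere in the string.
The match spans [0:3] → 'x_x'.
Captured: group 1 = 'x'.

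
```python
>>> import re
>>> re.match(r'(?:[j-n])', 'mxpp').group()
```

'm'

With `match`, the pattern is implicitly anchored at the beginning.
The match spans [0:1] → 'm'.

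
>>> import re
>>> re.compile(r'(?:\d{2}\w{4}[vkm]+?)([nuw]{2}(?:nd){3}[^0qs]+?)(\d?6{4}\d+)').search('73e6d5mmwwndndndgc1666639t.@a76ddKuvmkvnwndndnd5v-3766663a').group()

'73e6d5mmwwndndndgc1666639'

This matches exactly 2 of a digit, then exactly 4 of a word character, then one or more of one of [vkm] (lazy) (non-capturing group); then exactly 2 of one of [nuw], then the literal 'nd' repeated 3 times, then one or more of any character except [0qs] (lazy) (captured); then optionally a digit, then exactly 4 of the literal '6', then one or more of a digit (captured).
Lazy quantifiers expand one character at a time until the remainder of the pattern can match.
`search` walks the string left to right and returns the first match it finds.
The match spans [0:25] → '73e6d5mmwwndndndgc1666639'.
Captured: group 1 = 'wwndndndgc', group 2 = '1666639'.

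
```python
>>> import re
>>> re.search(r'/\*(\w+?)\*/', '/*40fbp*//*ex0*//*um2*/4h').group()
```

'/*40fbp*/'

The match spans [0:9] → '/*40fbp*/'.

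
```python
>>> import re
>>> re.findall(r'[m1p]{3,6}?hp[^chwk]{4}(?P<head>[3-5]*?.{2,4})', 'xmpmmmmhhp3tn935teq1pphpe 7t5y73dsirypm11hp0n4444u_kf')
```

A non-greedy quantifier consumes as few characters as it can — just enough that the remainder of the pattern still matches from where it stops; whatever follows it matches normally.
One capturing group, so `findall` returns just the captured substring from each match — 2 in all.

['5y73', '44u_']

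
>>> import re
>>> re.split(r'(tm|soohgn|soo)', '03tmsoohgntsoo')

['03', 'tm', '', 'soohgn', 't', 'soo', '']

Alternation isn't longest-match — the leftmost alternative that fits at this position is chosen.
Matches to split on: at [2:4] → 'tm'; at [4:10] → 'soohgn'; at [11:14] → 'soo'.
With a capturing group present, the delimiter's captured portion is kept in the result list.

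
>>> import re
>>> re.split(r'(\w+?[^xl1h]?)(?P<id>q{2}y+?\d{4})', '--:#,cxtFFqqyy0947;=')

With a capturing group present, the delimiter's captured portion is kept in the result list.

['--:#,', 'cxtFF', 'qqyy0947', ';=']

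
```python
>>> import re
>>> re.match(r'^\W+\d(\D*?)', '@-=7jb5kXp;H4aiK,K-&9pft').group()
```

'@-=7'

`re.match` only tries the pattern at the start of the string.
The match spans [0:4] → '@-=7'.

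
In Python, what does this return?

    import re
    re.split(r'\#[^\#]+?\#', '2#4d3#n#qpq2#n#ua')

Matches to split on: at [1:6] → '#4d3#'; at [7:13] → '#qpq2#'.
`split` removes every match and returns the 3 fragments in between.

['2', 'n', 'n#ua']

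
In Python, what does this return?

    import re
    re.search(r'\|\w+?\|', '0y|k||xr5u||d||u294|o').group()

'|k|'

`re.search` scans for the first position where the pattern succeeds.
The match spans [2:5] → '|k|'.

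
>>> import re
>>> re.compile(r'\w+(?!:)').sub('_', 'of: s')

'_f: _'

`(?!…)`/`(?<!…)` only lets a position through if the neighbouring text does NOT match; no characters are consumed.
Matches: at [0:1] → 'o'; at [4:5] → 's'.
Every occurrence is swapped for '_'.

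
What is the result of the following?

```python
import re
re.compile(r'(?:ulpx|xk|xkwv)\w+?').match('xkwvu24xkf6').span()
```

Alternation isn't longest-match — the leftmost alternative that fits at this position is chosen.
`re.match` only tries the pattern at the start of the string.
The match spans [0:3] → 'xkw'.

(0, 3)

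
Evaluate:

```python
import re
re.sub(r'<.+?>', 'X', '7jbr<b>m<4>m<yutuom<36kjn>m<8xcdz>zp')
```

Lazy quantifiers expand one character at a time until the remainder of the pattern can match.
Matches: at [4:7] → '<b>'; at [8:11] → '<4>'; at [12:26] → '<yutuom<36kjn>'; at [27:34] → '<8xcdz>'.
`sub` substitutes 'X' at each match site.

'7jbrXmXmXmXzp'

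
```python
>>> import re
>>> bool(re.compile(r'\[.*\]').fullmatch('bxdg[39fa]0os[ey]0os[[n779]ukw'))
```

`re.fullmatch` is like wrapping the pattern in `^…$` (in single-line mode).
Here the string isn't matched end-to-end, so the call returns None, and `bool(None)` is False.

False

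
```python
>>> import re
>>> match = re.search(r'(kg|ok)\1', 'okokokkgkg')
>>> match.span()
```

(0, 4)

A backreference is literal: `\1` must see the identical characters the first group matched.
The match spans [0:4] → 'okok'.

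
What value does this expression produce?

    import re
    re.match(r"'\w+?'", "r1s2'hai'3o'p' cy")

`match` is anchored at position 0; if the pattern doesn't fit there, it returns None.
Here the pattern fails at index 0, so the call returns None.

None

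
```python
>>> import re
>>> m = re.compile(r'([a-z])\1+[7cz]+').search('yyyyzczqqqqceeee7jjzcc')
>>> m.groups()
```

The match spans [0:7] → 'yyyyzcz'.
Captured: group 1 = 'y'.

('y',)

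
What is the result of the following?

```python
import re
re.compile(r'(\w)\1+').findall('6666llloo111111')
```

['6', 'l', 'o', '1']

`\1` is not a pattern — it's the concrete string captured by group 1, re-applied verbatim.
With a single group, `findall` returns only what that group captured — 4 items.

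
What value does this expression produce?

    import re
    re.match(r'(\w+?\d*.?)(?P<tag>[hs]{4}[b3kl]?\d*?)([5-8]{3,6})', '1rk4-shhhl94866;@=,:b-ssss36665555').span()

`re.match` only tries the pattern at the start of the string.
The match spans [0:15] → '1rk4-shhhl94866'.

(0, 15)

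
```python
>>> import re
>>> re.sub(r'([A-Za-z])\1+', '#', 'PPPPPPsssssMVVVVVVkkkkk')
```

'##M##'

`\1` has to match the exact text group 1 already captured.
`sub` substitutes '#' at each match site.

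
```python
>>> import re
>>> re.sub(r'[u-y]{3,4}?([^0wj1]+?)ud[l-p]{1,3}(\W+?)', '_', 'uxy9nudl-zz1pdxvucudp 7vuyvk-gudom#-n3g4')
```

'_zz1pd_7_-n3g4'

With the lazy modifier that quantifier settles for the fewest repetitions that let the rest of the pattern succeed (the atoms after it are unaffected and can still be greedy).
`sub` substitutes '_' at each match site.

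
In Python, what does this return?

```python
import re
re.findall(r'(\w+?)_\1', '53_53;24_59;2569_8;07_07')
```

['53', '07']

A backreference is literal: `\1` must see the identical characters the first group matched.
Scanning left to right: at [0:5] match '53_53', group 1 = '53'; at [19:24] match '07_07', group 1 = '07'.
With a single group, `findall` returns only what that group captured — 2 items.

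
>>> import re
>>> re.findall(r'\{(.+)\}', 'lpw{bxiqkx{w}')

['bxiqkx{w']

Scanning left to right: at [3:13] match '{bxiqkx{w}', group 1 = 'bxiqkx{w'.
With a single group, `findall` returns only what that group captured — 1 item.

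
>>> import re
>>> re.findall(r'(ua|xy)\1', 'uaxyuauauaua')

['ua', 'ua']

A backreference is literal: `\1` must see the identical characters the first group matched.
Scanning left to right: at [4:8] match 'uaua', group 1 = 'ua'; at [8:12] match 'uaua', group 1 = 'ua'.
Because there's exactly one group, `findall` drops the full match and keeps group 1 from each hit.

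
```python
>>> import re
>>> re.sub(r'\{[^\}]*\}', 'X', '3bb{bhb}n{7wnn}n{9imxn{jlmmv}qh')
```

'3bbXnXnXqh'

Every occurrence is swapped for 'X'.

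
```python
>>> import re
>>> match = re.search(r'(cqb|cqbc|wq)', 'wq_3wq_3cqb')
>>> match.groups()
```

The match spans [0:2] → 'wq'.
Captured: group 1 = 'wq'.

('wq',)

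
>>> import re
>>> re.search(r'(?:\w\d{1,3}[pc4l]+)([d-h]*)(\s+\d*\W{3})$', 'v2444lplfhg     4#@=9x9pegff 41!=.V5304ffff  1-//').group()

'V5304ffff  1-//'

The pattern matches a word character, then 1 to 3 of a digit, then one or more of one of [pc4l] (non-capturing group); then zero or more of a character in [d-h] (captured); then one or more of whitespace, then zero or more of a digit, then exactly 3 of a non-word character (captured); then anchored at the end.
`re.search` tries every starting position until one works.
The match spans [34:49] → 'V5304ffff  1-//'.
Captured: group 1 = 'ffff', group 2 = '  1-//'.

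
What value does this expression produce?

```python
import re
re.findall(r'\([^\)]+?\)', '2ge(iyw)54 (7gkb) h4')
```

['(iyw)', '(7gkb)']

`findall` yields the raw match text (2 of them) because the pattern has no groups.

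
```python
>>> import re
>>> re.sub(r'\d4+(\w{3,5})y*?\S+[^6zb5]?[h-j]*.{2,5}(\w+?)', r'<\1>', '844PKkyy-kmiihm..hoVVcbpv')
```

'<PKkyy>'

This matches a digit, then one or more of a literal '4'; then 3 to 5 of a word character (captured); then zero or more of the literal 'y' (lazy), then one or more of a non-whitespace character; then optionally any character except [6zb5], then zero or more of a character in [h-j], then 2 to 5 of any character; then one or more of a word character (lazy) (captured).
Matches: at [0:25] → '844PKkyy-kmiihm..hoVVcbpv'.
`\1` in the replacement pulls in group 1's text for each match.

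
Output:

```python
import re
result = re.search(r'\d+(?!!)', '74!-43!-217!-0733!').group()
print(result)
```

7

The negative lookaround is zero-width — it rules out positions where the adjacent text would match, without consuming anything.
`re.search` scans for the first position where the pattern succeeds.
The match spans [0:1] → '7'.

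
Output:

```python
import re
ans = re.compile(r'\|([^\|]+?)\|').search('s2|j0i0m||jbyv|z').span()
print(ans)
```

(2, 9)

The match spans [2:9] → '|j0i0m|'.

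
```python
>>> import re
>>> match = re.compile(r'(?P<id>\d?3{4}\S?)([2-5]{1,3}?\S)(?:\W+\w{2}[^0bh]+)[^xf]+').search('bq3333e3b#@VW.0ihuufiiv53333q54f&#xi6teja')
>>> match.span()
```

(2, 19)

This matches optionally a digit, then exactly 4 of the literal '3', then optionally a non-whitespace character (captured as 'id'); then 1 to 3 of a character in [2-5] (lazy), then a non-whitespace character (captured); then one or more of a non-word character, then exactly 2 of a word character, then one or more of any character except [0bh] (non-capturing group); then one or more of any character except [xf].
`re.search` scans for the first position where the pattern succeeds.
The match spans [2:19] → '3333e3b#@VW.0ihuu'.
Captured: group 1 = '3333e', group 2 = '3b'.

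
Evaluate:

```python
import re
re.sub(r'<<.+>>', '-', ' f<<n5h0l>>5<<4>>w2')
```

' f-w2'

Matches: at [2:17] → '<<n5h0l>>5<<4>>'.
Every occurrence is swapped for '-'.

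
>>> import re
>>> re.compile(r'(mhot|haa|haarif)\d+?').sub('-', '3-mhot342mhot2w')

'3--42-w'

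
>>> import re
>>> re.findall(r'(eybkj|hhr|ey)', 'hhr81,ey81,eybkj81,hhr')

The regex engine tests alternatives in the order written; an earlier branch that matches wins even if a later one would match more.
Walking the string: at [0:3] match 'hhr', group 1 = 'hhr'; at [6:8] match 'ey', group 1 = 'ey'; at [11:16] match 'eybkj', group 1 = 'eybkj'; at [19:22] match 'hhr', group 1 = 'hhr'.
With a single group, `findall` returns only what that group captured — 4 items.

['hhr', 'ey', 'eybkj', 'hhr']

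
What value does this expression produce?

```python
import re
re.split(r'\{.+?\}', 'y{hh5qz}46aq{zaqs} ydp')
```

['y', '46aq', ' ydp']

Lazy quantifiers expand one character at a time until the remainder of the pattern can match.
Each match becomes a cut point; 3 segments remain.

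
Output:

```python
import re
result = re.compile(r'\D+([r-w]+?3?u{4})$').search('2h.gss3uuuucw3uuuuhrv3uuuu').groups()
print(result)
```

('v3uuuu',)

The match spans [14:26] → 'uuuuhrv3uuuu'.
Captured: group 1 = 'v3uuuu'.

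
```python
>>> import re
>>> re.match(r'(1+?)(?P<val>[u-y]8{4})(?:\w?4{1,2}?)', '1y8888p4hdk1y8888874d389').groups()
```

('1', 'y8888')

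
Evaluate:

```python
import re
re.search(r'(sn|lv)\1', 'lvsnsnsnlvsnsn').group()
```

A backreference is literal: `\1` must see the identical characters the first group matched.
The match spans [2:6] → 'snsn'.

'snsn'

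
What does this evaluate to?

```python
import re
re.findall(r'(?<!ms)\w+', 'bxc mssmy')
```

The negative lookaround is zero-width — it rules out positions where the adjacent text would match, without consuming anything.
Scanning left to right: at [0:3] → 'bxc'; at [4:9] → 'mssmy'.
`findall` yields the raw match text (2 of them) because the pattern has no groups.

['bxc', 'mssmy']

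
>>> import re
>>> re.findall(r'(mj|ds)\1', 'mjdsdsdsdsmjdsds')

`\1` is not a pattern — it's the concrete string captured by group 1, re-applied verbatim.
`findall` collects group 1 from each match (3 total).

['ds', 'ds', 'ds']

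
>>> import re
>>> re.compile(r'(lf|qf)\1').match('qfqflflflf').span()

(0, 4)

`re.match` only tries the pattern at the start of the string.
The match spans [0:4] → 'qfqf'.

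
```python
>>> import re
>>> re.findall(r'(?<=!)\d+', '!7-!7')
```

['7', '7']

The positive lookaround only admits positions where the adjacent text matches; those characters stay outside the span.
Walking the string: at [1:2] → '7'; at [4:5] → '7'.
No capturing groups, so `findall` returns the 2 full match strings.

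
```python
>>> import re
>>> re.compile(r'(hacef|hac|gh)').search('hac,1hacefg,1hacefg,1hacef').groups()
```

('hac',)

`re.search` tries every starting position until one works.
The match spans [0:3] → 'hac'.
Captured: group 1 = 'hac'.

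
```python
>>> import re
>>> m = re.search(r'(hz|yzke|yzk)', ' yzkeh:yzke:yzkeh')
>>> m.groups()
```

('yzke',)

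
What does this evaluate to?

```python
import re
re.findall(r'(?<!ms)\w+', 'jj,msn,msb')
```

['jj', 'msn', 'msb']

Because the assertion is negative and zero-width, positions next to the forbidden text are skipped.
Matches: at [0:2] → 'jj'; at [3:6] → 'msn'; at [7:10] → 'msb'.
With no groups in the pattern, `findall` gives back each whole match — 3 here.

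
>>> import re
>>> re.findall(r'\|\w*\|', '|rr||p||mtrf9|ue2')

['|rr|', '|p|', '|mtrf9|']

Walking the string: at [0:4] → '|rr|'; at [4:7] → '|p|'; at [7:14] → '|mtrf9|'.
No capturing groups, so `findall` returns the 3 full match strings.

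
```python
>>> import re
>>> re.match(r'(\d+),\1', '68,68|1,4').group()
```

`\1` has to match the exact text group 1 already captured.
`re.match` won't scan ahead — the pattern has to work from the very first character.
The match spans [0:5] → '68,68'.
Captured: group 1 = '68'.

'68,68'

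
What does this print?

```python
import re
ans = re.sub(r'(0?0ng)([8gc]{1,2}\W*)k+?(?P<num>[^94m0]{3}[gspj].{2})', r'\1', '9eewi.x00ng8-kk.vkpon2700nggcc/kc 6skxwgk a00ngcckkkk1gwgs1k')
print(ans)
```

Pattern: optionally a literal '0', then the literal '0n', then the literal 'g' (captured); then 1 to 2 of one of [8gc], then zero or more of a non-word character (captured); then one or more of a literal 'k' (lazy); then exactly 3 of any character except [94m0], then one of [gspj], then exactly 2 of any character (captured as 'num').
Matches: at [7:21] → '00ng8-kk.vkpon'; at [43:57] → '00ngcckkkk1gwg'.
Each match is replaced using the text its own group 1 captured.

9eewi.x00ng2700nggcc/kc 6skxwgk a00ngs1k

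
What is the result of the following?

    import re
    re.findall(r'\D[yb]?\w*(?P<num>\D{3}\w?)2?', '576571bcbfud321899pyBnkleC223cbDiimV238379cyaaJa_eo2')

['_eo2']

This matches a non-digit; then optionally one of [yb], then zero or more of a word character; then exactly 3 of a non-digit, then optionally a word character (captured as 'num'); then optionally a literal '2'.
Matches: at [6:52] match 'bcbfud321899pyBnkleC223cbDiimV238379cyaaJa_eo2', group 1 = '_eo2'.
With a single group, `findall` returns only what that group captured — 1 item.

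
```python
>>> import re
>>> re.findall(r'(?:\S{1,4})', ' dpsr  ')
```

This matches 1 to 4 of a non-whitespace character (non-capturing group).
Scanning left to right: at [1:5] → 'dpsr'.
No capturing groups, so `findall` returns the 1 full match string.

['dpsr']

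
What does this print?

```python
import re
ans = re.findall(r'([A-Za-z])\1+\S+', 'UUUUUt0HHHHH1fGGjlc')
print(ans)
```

['U']

`\1` is not a pattern — it's the concrete string captured by group 1, re-applied verbatim.
Matches: at [0:19] match 'UUUUUt0HHHHH1fGGjlc', group 1 = 'U'.
One capturing group, so `findall` returns just the captured substring from the one match — 1 in all.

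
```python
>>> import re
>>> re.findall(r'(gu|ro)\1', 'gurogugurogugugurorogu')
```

['gu', 'gu', 'ro']

A backreference is literal: `\1` must see the identical characters the first group matched.
Because there's exactly one group, `findall` drops the full match and keeps group 1 from each hit.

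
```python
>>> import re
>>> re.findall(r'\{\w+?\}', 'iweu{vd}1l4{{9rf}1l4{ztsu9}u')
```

['{vd}', '{9rf}', '{ztsu9}']

Walking the string: at [4:8] → '{vd}'; at [12:17] → '{9rf}'; at [20:27] → '{ztsu9}'.
With no groups in the pattern, `findall` gives back each whole match — 3 here.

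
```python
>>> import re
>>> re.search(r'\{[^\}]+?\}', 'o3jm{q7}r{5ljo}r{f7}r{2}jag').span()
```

Unlike `match`, `search` isn't anchored — it looks for the pattern anywhere in the string.
The match spans [4:8] → '{q7}'.

(4, 8)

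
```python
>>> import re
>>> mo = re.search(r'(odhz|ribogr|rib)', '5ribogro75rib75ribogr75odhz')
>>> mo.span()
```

(1, 7)

The regex engine tests alternatives in the order written; an earlier branch that matches wins even if a later one would match more.
`search` walks the string left to right and returns the first match it finds.
The match spans [1:7] → 'ribogr'.
Captured: group 1 = 'ribogr'.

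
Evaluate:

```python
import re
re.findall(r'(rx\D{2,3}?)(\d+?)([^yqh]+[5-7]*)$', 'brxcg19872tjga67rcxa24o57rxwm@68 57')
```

[('rxcg', '1', '9872tjga67rcxa24o57rxwm@68 57')]

This matches the literal 'rx', then 2 to 3 of a non-digit (lazy) (captured); then one or more of a digit (lazy) (captured); then one or more of any character except [yqh], then zero or more of a character in [5-7] (captured); then anchored at the end.
A non-greedy quantifier consumes as few characters as it can — just enough that the remainder of the pattern still matches from where it stops; whatever follows it matches normally.
Scanning left to right: at [1:35] match 'rxcg19872tjga67rcxa24o57rxwm@68 57', groups = ('rxcg', '1', '9872tjga67rcxa24o57rxwm@68 57').
3 groups means the one result is a tuple of 3 captured strings — 1 here.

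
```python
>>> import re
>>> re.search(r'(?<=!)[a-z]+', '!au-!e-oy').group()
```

The lookaround is zero-width — it requires the adjacent text to match without consuming it, so the asserted text isn't part of the match.
`re.search` tries every starting position until one works.
The match spans [1:3] → 'au'.

'au'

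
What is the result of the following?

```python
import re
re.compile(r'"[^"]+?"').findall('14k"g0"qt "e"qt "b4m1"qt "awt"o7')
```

With no groups in the pattern, `findall` gives back each whole match — 4 here.

['"g0"', '"e"', '"b4m1"', '"awt"']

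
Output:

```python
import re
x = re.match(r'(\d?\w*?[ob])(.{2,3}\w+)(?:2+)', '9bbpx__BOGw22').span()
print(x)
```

(0, 13)

The pattern matches optionally a digit, then zero or more of a word character (lazy), then one of [ob] (captured); then 2 to 3 of any character, then one or more of a word character (captured); then one or more of a literal '2' (non-capturing group).
`re.match` only tries the pattern at the start of the string.
The match spans [0:13] → '9bbpx__BOGw22'.
Captured: group 1 = '9b', group 2 = 'bpx__BOGw2'.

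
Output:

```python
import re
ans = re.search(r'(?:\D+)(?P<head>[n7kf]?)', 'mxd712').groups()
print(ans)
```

The match spans [0:4] → 'mxd7'.
Captured: group 1 = '7'.

('7',)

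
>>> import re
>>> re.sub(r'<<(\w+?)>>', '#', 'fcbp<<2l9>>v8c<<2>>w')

Each match is replaced by '#'.

'fcbp#v8c#w'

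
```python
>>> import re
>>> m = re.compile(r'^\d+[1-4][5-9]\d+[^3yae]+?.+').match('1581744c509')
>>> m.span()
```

(0, 11)

Pattern: anchored at the start of the string; then one or more of a digit, then a character in [1-4], then a character in [5-9]; then one or more of a digit, then one or more of any character except [3yae] (lazy), then one or more of any character.
With `match`, the pattern is implicitly anchored at the beginning.
The match spans [0:11] → '1581744c509'.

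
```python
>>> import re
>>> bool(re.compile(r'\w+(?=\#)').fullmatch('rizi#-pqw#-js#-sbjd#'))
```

False

The positive lookaround only admits positions where the adjacent text matches; those characters stay outside the span.
`re.fullmatch` is like wrapping the pattern in `^…$` (in single-line mode).
Here the string isn't matched end-to-end, so the call returns None, and `bool(None)` is False.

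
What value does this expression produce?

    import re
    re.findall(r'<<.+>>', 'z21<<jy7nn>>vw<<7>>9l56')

Scanning left to right: at [3:19] → '<<jy7nn>>vw<<7>>'.
Since nothing is captured, `findall` lists the 1 matched substring directly.

['<<jy7nn>>vw<<7>>']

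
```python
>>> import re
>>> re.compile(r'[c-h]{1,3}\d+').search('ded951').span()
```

(0, 6)

The match spans [0:6] → 'ded951'.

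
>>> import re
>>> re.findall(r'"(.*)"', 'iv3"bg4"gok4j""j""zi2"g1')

Matches: at [3:22] match '"bg4"gok4j""j""zi2"', group 1 = 'bg4"gok4j""j""zi2'.
`findall` collects group 1 from the one match (1 total).

['bg4"gok4j""j""zi2']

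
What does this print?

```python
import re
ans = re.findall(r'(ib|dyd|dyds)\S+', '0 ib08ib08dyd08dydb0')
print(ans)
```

['ib']

Walking the string: at [2:20] match 'ib08ib08dyd08dydb0', group 1 = 'ib'.
With a single group, `findall` returns only what that group captured — 1 item.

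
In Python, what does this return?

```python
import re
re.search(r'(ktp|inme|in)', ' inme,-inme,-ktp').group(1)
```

'inme'

The match spans [1:5] → 'inme'.
Captured: group 1 = 'inme'.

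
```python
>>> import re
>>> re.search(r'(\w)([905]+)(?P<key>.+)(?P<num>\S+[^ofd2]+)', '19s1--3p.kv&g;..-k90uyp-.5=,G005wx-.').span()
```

The pattern matches a word character (captured); then one or more of one of [905] (captured); then one or more of any character (captured as 'key'); then one or more of a non-whitespace character, then one or more of any character except [ofd2] (captured as 'num').
`re.search` tries every starting position until one works.
The match spans [0:36] → '19s1--3p.kv&g;..-k90uyp-.5=,G005wx-.'.
Captured: group 1 = '1', group 2 = '9', group 3 = 's1--3p.kv&g;..-k90uyp-.5=,G005wx', group 4 = '-.'.

(0, 36)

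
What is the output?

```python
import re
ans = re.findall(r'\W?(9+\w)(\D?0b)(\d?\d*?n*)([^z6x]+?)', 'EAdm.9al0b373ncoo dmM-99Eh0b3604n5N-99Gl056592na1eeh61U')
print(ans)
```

The pattern matches optionally a non-word character; then one or more of a literal '9', then a word character (captured); then optionally a non-digit, then the literal '0b' (captured); then optionally a digit, then zero or more of a digit (lazy), then zero or more of a literal 'n' (captured); then one or more of any character except [z6x] (lazy) (captured).
A `+?`/`*?`/`{m,n}?` starts at its minimum and grows only as far as needed for what follows to match.
Walking the string: at [4:12] match '.9al0b37', groups = ('9a', 'l0b', '3', '7'); at [21:31] match '-99Eh0b360', groups = ('99E', 'h0b', '36', '0').
4 groups means each result is a tuple of 4 captured strings — 2 here.

[('9a', 'l0b', '3', '7'), ('99E', 'h0b', '36', '0')]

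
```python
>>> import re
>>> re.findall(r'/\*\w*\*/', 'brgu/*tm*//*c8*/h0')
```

With no groups in the pattern, `findall` gives back each whole match — 2 here.

['/*tm*/', '/*c8*/']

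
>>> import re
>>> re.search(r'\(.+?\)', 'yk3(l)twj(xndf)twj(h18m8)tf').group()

`search` walks the string left to right and returns the first match it finds.
The match spans [3:6] → '(l)'.

'(l)'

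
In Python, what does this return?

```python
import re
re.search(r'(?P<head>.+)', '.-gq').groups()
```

('.-gq',)

The match spans [0:4] → '.-gq'.
Captured: group 1 = '.-gq'.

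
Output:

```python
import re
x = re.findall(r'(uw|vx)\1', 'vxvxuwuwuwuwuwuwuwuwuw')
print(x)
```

`\1` is not a pattern — it's the concrete string captured by group 1, re-applied verbatim.
One capturing group, so `findall` returns just the captured substring from each match — 5 in all.

['vx', 'uw', 'uw', 'uw', 'uw']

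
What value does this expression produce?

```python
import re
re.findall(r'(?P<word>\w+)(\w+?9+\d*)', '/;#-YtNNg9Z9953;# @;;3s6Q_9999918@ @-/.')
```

[('YtNNg9Z', '9953'), ('3s6Q_999', '9918')]

Pattern: one or more of a word character (captured as 'word'); then one or more of a word character (lazy), then one or more of a literal '9', then zero or more of a digit (captured).
Walking the string: at [4:15] match 'YtNNg9Z9953', groups = ('YtNNg9Z', '9953'); at [21:33] match '3s6Q_9999918', groups = ('3s6Q_999', '9918').
`findall` packs the 2 group values into a tuple for every match.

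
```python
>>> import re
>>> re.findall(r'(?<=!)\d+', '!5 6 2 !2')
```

['5', '2']

Because the assertion is zero-width, the text it checks is not consumed and won't appear in the result.
No capturing groups, so `findall` returns the 2 full match strings.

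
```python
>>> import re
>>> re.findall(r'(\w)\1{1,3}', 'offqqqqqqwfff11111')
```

`\1` is not a pattern — it's the concrete string captured by group 1, re-applied verbatim.
Walking the string: at [1:3] match 'ff', group 1 = 'f'; at [3:7] match 'qqqq', group 1 = 'q'; at [7:9] match 'qq', group 1 = 'q'; at [10:13] match 'fff', group 1 = 'f'; at [13:17] match '1111', group 1 = '1'.
With a single group, `findall` returns only what that group captured — 5 items.

['f', 'q', 'q', 'f', '1']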